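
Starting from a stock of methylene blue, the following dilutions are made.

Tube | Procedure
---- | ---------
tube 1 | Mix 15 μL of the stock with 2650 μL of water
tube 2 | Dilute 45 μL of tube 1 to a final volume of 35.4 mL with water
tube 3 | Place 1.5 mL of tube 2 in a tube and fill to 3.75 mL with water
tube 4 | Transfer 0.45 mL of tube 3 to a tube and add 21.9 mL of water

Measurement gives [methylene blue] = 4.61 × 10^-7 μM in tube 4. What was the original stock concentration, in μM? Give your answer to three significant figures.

8.00 μM

Step 1: 15 μL + 2650 μL = 2665 μL total → factor 2665/15 = 177.67
Step 2: 45 μL brought to 35.4 mL → factor 35400/45 = 786.67
Step 3: 1.5 mL brought to 3.75 mL → factor 3.75/1.5 = 2.5
Step 4: 0.45 mL + 21.9 mL = 22.35 mL total → factor 22.35/0.45 = 49.667
Overall dilution factor = 177.67 × 786.67 × 2.5 × 49.667 = 1.7354 × 10^7
Stock = 4.61 × 10^-7 μM × 1.7354 × 10^7 = 8.00 μM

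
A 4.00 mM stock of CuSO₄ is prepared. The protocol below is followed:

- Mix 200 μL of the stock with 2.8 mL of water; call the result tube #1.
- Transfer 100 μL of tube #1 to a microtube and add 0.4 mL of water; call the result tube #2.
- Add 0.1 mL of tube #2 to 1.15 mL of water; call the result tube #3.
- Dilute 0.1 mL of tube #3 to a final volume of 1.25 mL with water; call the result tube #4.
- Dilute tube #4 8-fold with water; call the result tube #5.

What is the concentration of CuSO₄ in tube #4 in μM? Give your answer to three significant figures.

0.341 μM

Step 1: 200 μL + 2.8 mL = 3000 μL total → factor 3000/200 = 15
Step 2: 100 μL + 0.4 mL = 500 μL total → factor 500/100 = 5
Step 3: 0.1 mL + 1.15 mL = 1.25 mL total → factor 1.25/0.1 = 12.5
Step 4: 0.1 mL brought to 1.25 mL → factor 1.25/0.1 = 12.5
Dilution factor through tube #4 = 15 × 5 × 12.5 × 12.5 = 11719
[tube #4] = 4.00 mM / 11719 = 0.0003413 mM = 0.341 μM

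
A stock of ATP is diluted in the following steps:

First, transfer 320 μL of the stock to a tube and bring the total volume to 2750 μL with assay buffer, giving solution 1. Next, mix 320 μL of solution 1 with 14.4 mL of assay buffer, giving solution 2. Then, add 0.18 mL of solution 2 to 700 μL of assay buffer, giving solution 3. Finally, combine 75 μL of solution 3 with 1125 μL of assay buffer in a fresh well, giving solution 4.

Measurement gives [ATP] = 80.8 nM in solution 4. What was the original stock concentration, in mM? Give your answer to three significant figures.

Step 1: 320 μL brought to 2750 μL → factor 2750/320 = 8.5938
Step 2: 320 μL + 14.4 mL = 14720 μL total → factor 14720/320 = 46
Step 3: 0.18 mL + 700 μL = 0.88 mL total → factor 0.88/0.18 = 4.8889
Step 4: 75 μL + 1125 μL = 1200 μL total → factor 1200/75 = 16
Overall dilution factor = 8.5938 × 46 × 4.8889 × 16 = 30922
Stock = 80.8 nM × 30922 = 2.499 × 10^6 nM = 2.50 mM

2.50 mM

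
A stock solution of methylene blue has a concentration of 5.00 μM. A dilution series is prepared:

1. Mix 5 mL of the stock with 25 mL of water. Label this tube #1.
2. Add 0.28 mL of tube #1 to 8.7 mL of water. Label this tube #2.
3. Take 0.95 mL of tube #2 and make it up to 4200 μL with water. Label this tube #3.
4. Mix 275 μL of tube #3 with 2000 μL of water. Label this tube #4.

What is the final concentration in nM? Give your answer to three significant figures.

0.710 nM

Step 1: 5 mL + 25 mL = 30 mL total → factor 30/5 = 6
Step 2: 0.28 mL + 8.7 mL = 8.98 mL total → factor 8.98/0.28 = 32.071
Step 3: 0.95 mL brought to 4200 μL → factor 4.2/0.95 = 4.4211
Step 4: 275 μL + 2000 μL = 2275 μL total → factor 2275/275 = 8.2727
Overall dilution factor = 6 × 32.071 × 4.4211 × 8.2727 = 7037.9
Final = 5.00 μM / 7037.9 = 0.0007104 μM = 0.710 nM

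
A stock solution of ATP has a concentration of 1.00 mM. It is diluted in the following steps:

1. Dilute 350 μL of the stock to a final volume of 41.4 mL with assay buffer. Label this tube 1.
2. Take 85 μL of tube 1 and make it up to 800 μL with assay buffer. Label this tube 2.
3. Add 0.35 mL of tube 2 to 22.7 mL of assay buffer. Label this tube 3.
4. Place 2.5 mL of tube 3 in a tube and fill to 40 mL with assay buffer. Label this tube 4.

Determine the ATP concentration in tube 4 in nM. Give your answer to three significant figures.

0.852 nM

Step 1: 350 μL brought to 41.4 mL → factor 41400/350 = 118.29
Step 2: 85 μL brought to 800 μL → factor 800/85 = 9.4118
Step 3: 0.35 mL + 22.7 mL = 23.05 mL total → factor 23.05/0.35 = 65.857
Step 4: 2.5 mL brought to 40 mL → factor 40/2.5 = 16
Overall dilution factor = 118.29 × 9.4118 × 65.857 × 16 = 1.1731 × 10^6
Final = 1.00 mM / 1.1731 × 10^6 = 8.525 × 10^-7 mM = 0.852 nM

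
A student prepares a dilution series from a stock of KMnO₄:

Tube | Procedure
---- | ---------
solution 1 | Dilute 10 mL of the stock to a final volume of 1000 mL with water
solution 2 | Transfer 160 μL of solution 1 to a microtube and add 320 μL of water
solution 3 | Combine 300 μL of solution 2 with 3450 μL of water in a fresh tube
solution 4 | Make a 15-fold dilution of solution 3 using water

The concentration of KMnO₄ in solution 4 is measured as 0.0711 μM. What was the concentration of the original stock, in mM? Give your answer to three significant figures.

Step 1: 10 mL brought to 1000 mL → factor 1000/10 = 100
Step 2: 160 μL + 320 μL = 480 μL total → factor 480/160 = 3
Step 3: 300 μL + 3450 μL = 3750 μL total → factor 3750/300 = 12.5
Step 4: 15-fold → factor 15
Overall dilution factor = 100 × 3 × 12.5 × 15 = 56250
Stock = 0.0711 μM × 56250 = 3999 μM = 4.00 mM

4.00 mM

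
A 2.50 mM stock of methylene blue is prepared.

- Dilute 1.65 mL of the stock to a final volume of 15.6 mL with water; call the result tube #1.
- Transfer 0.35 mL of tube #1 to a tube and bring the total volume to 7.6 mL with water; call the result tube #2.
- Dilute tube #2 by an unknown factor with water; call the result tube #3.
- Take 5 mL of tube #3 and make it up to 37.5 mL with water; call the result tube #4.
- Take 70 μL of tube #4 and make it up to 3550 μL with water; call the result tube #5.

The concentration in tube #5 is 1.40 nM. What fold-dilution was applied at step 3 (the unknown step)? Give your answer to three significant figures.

Step 1: 1.65 mL brought to 15.6 mL → factor 15.6/1.65 = 9.4545
Step 2: 0.35 mL brought to 7.6 mL → factor 7.6/0.35 = 21.714
Step 3: unknown factor x
Step 4: 5 mL brought to 37.5 mL → factor 37.5/5 = 7.5
Step 5: 70 μL brought to 3550 μL → factor 3550/70 = 50.714
Product of known-step factors = 78087
Overall factor = 2.50 mM / (1.40 nM) = 1.7857 × 10^6
x = 1.7857 × 10^6 / 78087 = 22.9

22.9-fold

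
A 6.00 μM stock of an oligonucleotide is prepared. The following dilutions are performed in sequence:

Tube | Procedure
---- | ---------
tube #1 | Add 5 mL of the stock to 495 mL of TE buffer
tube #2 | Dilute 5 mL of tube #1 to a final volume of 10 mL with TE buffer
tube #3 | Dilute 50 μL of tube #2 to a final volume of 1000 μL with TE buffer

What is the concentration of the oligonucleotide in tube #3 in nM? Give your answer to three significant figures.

Step 1: 5 mL + 495 mL = 500 mL total → factor 500/5 = 100
Step 2: 5 mL brought to 10 mL → factor 10/5 = 2
Step 3: 50 μL brought to 1000 μL → factor 1000/50 = 20
Dilution factor through tube #3 = 100 × 2 × 20 = 4000
[tube #3] = 6.00 μM / 4000 = 0.001500 μM = 1.50 nM

1.50 nM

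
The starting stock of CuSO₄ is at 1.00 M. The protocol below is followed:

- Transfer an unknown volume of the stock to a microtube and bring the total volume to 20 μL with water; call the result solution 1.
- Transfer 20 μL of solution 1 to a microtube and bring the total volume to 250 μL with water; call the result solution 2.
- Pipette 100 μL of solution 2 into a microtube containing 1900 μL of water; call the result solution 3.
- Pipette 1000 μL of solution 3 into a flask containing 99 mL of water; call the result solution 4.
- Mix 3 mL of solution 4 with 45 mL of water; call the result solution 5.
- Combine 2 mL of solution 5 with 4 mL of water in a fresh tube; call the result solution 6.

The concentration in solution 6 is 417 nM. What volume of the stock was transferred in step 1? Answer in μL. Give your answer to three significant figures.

Step 1: v brought to 20 μL → factor = 20 μL/v
Step 2: 20 μL brought to 250 μL → factor 250/20 = 12.5
Step 3: 100 μL + 1900 μL = 2000 μL total → factor 2000/100 = 20
Step 4: 1000 μL + 99 mL = 1 × 10^5 μL total → factor 1 × 10^5/1000 = 100
Step 5: 3 mL + 45 mL = 48 mL total → factor 48/3 = 16
Step 6: 2 mL + 4 mL = 6 mL total → factor 6/2 = 3
Product of known-step factors = 1.2 × 10^6
Overall factor = 1.00 M / (417 nM) = 2.3981 × 10^6
Step-1 factor = 2.3981 × 10^6 / 1.2 × 10^6 = 1.9984
v = 20 μL / 1.9984 = 10.0 μL

10.0 μL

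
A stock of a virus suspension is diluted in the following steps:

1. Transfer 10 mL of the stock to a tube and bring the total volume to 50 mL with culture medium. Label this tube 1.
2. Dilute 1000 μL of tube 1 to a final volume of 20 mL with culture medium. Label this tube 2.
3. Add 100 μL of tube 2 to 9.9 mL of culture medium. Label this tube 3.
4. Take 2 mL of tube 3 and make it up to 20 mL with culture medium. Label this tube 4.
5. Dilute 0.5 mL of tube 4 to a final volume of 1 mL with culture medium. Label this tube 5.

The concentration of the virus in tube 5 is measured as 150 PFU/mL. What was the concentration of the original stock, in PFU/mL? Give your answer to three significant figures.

Step 1: 10 mL brought to 50 mL → factor 50/10 = 5
Step 2: 1000 μL brought to 20 mL → factor 20000/1000 = 20
Step 3: 100 μL + 9.9 mL = 10000 μL total → factor 10000/100 = 100
Step 4: 2 mL brought to 20 mL → factor 20/2 = 10
Step 5: 0.5 mL brought to 1 mL → factor 1/0.5 = 2
Overall dilution factor = 5 × 20 × 100 × 10 × 2 = 2 × 10^5
Stock = 150 PFU/mL × 2 × 10^5 = 3.00 × 10^7 PFU/mL

3.00 × 10^7 PFU/mL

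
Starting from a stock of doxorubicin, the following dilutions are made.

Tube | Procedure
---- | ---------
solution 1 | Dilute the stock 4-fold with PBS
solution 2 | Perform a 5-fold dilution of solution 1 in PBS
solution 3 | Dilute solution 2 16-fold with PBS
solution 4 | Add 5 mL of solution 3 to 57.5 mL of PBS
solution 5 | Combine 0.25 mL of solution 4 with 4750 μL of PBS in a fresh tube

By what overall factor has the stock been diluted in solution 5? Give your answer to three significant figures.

Step 1: 4-fold → factor 4
Step 2: 5-fold → factor 5
Step 3: 16-fold → factor 16
Step 4: 5 mL + 57.5 mL = 62.5 mL total → factor 62.5/5 = 12.5
Step 5: 0.25 mL + 4750 μL = 5 mL total → factor 5/0.25 = 20
Overall dilution factor = 4 × 5 × 16 × 12.5 × 20 = 80000

8.00 × 10^4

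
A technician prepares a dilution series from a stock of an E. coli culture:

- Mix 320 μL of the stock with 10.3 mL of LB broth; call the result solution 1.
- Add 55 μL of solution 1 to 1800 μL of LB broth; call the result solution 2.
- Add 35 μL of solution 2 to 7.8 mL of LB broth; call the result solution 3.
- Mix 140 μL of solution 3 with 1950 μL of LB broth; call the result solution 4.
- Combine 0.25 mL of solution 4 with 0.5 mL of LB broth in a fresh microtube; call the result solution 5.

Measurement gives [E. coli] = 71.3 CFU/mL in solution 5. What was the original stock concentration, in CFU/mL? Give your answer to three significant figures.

8.00 × 10^8 CFU/mL

Step 1: 320 μL + 10.3 mL = 10620 μL total → factor 10620/320 = 33.188
Step 2: 55 μL + 1800 μL = 1855 μL total → factor 1855/55 = 33.727
Step 3: 35 μL + 7.8 mL = 7835 μL total → factor 7835/35 = 223.86
Step 4: 140 μL + 1950 μL = 2090 μL total → factor 2090/140 = 14.929
Step 5: 0.25 mL + 0.5 mL = 0.75 mL total → factor 0.75/0.25 = 3
Overall dilution factor = 33.188 × 33.727 × 223.86 × 14.929 × 3 = 1.1222 × 10^7
Stock = 71.3 CFU/mL × 1.1222 × 10^7 = 8.00 × 10^8 CFU/mL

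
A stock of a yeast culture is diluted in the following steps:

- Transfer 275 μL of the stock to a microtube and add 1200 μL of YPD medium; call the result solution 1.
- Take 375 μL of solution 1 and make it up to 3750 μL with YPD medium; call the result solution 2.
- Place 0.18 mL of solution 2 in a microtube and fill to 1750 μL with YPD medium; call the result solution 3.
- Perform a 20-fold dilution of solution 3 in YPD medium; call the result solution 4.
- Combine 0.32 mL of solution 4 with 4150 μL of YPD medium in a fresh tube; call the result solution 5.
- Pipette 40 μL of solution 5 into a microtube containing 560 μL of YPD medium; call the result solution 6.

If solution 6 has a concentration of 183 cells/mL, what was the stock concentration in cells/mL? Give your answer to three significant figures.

Step 1: 275 μL + 1200 μL = 1475 μL total → factor 1475/275 = 5.3636
Step 2: 375 μL brought to 3750 μL → factor 3750/375 = 10
Step 3: 0.18 mL brought to 1750 μL → factor 1.75/0.18 = 9.7222
Step 4: 20-fold → factor 20
Step 5: 0.32 mL + 4150 μL = 4.47 mL total → factor 4.47/0.32 = 13.969
Step 6: 40 μL + 560 μL = 600 μL total → factor 600/40 = 15
Overall dilution factor = 5.3636 × 10 × 9.7222 × 20 × 13.969 × 15 = 2.1853 × 10^6
Stock = 183 cells/mL × 2.1853 × 10^6 = 4.00 × 10^8 cells/mL

4.00 × 10^8 cells/mL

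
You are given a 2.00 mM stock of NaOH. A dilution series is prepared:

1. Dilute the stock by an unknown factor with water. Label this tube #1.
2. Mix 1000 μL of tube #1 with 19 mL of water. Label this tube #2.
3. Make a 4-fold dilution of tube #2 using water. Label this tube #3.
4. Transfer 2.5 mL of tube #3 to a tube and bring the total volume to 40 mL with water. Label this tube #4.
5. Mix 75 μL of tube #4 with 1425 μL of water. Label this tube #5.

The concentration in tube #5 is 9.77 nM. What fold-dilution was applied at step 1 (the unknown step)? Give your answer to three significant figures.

Step 1: unknown factor x
Step 2: 1000 μL + 19 mL = 20000 μL total → factor 20000/1000 = 20
Step 3: 4-fold → factor 4
Step 4: 2.5 mL brought to 40 mL → factor 40/2.5 = 16
Step 5: 75 μL + 1425 μL = 1500 μL total → factor 1500/75 = 20
Product of known-step factors = 25600
Overall factor = 2.00 mM / (9.77 nM) = 2.0471 × 10^5
x = 2.0471 × 10^5 / 25600 = 8.00

8.00-fold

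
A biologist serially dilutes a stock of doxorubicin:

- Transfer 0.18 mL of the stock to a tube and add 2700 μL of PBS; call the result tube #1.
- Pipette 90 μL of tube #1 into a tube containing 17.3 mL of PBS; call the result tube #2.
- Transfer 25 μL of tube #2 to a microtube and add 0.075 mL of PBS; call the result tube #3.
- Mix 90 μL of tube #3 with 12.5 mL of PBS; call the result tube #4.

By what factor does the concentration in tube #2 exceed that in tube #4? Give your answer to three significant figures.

560

Step 1: 0.18 mL + 2700 μL = 2.88 mL total → factor 2.88/0.18 = 16
Step 2: 90 μL + 17.3 mL = 17390 μL total → factor 17390/90 = 193.22
Step 3: 25 μL + 0.075 mL = 100 μL total → factor 100/25 = 4
Step 4: 90 μL + 12.5 mL = 12590 μL total → factor 12590/90 = 139.89
Dilution factor to tube #2 = 3091.6; to tube #4 = 1.7299 × 10^6
[tube #2]/[tube #4] = (factor to tube #4)/(factor to tube #2) = 1.7299 × 10^6/3091.6 = 560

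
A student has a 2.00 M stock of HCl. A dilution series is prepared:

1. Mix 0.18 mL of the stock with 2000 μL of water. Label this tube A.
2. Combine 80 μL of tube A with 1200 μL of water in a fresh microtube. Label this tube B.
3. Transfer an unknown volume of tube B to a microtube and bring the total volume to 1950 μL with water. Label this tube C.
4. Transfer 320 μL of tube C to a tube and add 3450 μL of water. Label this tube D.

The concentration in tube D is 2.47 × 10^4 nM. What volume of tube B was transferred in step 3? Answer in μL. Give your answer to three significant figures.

Step 1: 0.18 mL + 2000 μL = 2.18 mL total → factor 2.18/0.18 = 12.111
Step 2: 80 μL + 1200 μL = 1280 μL total → factor 1280/80 = 16
Step 3: v brought to 1950 μL → factor = 1950 μL/v
Step 4: 320 μL + 3450 μL = 3770 μL total → factor 3770/320 = 11.781
Product of known-step factors = 2282.9
Overall factor = 2.00 M / (2.47 × 10^4 nM) = 80972
Step-3 factor = 80972 / 2282.9 = 35.468
v = 1950 μL / 35.468 = 55.0 μL

55.0 μL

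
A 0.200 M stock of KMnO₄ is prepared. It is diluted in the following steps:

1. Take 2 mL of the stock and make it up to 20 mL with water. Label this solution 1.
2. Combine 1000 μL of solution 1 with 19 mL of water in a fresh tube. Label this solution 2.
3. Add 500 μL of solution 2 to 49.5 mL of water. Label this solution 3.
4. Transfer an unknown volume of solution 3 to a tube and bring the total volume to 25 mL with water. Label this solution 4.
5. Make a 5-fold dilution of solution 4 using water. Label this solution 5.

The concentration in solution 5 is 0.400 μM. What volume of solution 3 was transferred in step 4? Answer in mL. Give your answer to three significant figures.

Step 1: 2 mL brought to 20 mL → factor 20/2 = 10
Step 2: 1000 μL + 19 mL = 20000 μL total → factor 20000/1000 = 20
Step 3: 500 μL + 49.5 mL = 50000 μL total → factor 50000/500 = 100
Step 4: v brought to 25 mL → factor = 25 mL/v
Step 5: 5-fold → factor 5
Product of known-step factors = 1 × 10^5
Overall factor = 0.200 M / (0.400 μM) = 5 × 10^5
Step-4 factor = 5 × 10^5 / 1 × 10^5 = 5
v = 25 mL / 5 = 5.00 mL

5.00 mL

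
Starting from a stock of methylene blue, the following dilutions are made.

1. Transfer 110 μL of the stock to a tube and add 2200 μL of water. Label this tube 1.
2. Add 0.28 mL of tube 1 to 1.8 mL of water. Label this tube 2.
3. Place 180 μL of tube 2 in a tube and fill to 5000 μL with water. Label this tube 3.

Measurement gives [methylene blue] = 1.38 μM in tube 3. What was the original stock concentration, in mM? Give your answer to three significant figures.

5.98 mM

Step 1: 110 μL + 2200 μL = 2310 μL total → factor 2310/110 = 21
Step 2: 0.28 mL + 1.8 mL = 2.08 mL total → factor 2.08/0.28 = 7.4286
Step 3: 180 μL brought to 5000 μL → factor 5000/180 = 27.778
Overall dilution factor = 21 × 7.4286 × 27.778 = 4333.3
Stock = 1.38 μM × 4333.3 = 5980 μM = 5.98 mM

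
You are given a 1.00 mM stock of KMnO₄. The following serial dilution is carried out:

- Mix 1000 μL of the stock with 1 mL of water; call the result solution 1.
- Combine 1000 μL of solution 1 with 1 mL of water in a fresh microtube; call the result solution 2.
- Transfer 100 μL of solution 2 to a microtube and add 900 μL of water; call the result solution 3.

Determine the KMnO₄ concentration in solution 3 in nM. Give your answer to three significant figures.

Step 1: 1000 μL + 1 mL = 2000 μL total → factor 2000/1000 = 2
Step 2: 1000 μL + 1 mL = 2000 μL total → factor 2000/1000 = 2
Step 3: 100 μL + 900 μL = 1000 μL total → factor 1000/100 = 10
Overall dilution factor = 2 × 2 × 10 = 40
Final = 1.00 mM / 40 = 0.02500 mM = 2.50 × 10^4 nM

2.50 × 10^4 nM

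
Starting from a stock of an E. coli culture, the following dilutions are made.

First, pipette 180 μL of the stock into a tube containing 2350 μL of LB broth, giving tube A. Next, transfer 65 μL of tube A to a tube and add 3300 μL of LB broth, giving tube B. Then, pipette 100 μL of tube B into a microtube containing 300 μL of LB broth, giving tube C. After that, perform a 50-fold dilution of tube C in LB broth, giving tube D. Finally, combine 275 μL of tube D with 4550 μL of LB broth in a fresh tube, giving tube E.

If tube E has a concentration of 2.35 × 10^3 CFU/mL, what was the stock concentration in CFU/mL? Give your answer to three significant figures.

6.00 × 10^9 CFU/mL

Step 1: 180 μL + 2350 μL = 2530 μL total → factor 2530/180 = 14.056
Step 2: 65 μL + 3300 μL = 3365 μL total → factor 3365/65 = 51.769
Step 3: 100 μL + 300 μL = 400 μL total → factor 400/100 = 4
Step 4: 50-fold → factor 50
Step 5: 275 μL + 4550 μL = 4825 μL total → factor 4825/275 = 17.545
Overall dilution factor = 14.056 × 51.769 × 4 × 50 × 17.545 = 2.5534 × 10^6
Stock = 2.35 × 10^3 CFU/mL × 2.5534 × 10^6 = 6.00 × 10^9 CFU/mL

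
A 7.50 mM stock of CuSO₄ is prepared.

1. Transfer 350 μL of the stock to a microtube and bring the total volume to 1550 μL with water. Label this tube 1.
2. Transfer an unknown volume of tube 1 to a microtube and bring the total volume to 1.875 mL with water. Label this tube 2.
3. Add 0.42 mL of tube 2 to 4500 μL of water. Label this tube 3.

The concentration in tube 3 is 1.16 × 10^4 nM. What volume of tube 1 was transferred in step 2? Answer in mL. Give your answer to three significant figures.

Step 1: 350 μL brought to 1550 μL → factor 1550/350 = 4.4286
Step 2: v brought to 1.875 mL → factor = 1.875 mL/v
Step 3: 0.42 mL + 4500 μL = 4.92 mL total → factor 4.92/0.42 = 11.714
Product of known-step factors = 51.878
Overall factor = 7.50 mM / (1.16 × 10^4 nM) = 646.55
Step-2 factor = 646.55 / 51.878 = 12.463
v = 1.875 mL / 12.463 = 0.150 mL

0.150 mL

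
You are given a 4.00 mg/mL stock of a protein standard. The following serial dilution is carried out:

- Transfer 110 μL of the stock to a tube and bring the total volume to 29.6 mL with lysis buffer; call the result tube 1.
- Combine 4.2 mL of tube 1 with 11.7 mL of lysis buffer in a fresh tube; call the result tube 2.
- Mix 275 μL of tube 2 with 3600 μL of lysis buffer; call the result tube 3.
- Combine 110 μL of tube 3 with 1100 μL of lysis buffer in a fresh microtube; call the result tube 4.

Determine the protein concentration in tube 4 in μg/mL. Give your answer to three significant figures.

0.0253 μg/mL

Step 1: 110 μL brought to 29.6 mL → factor 29600/110 = 269.09
Step 2: 4.2 mL + 11.7 mL = 15.9 mL total → factor 15.9/4.2 = 3.7857
Step 3: 275 μL + 3600 μL = 3875 μL total → factor 3875/275 = 14.091
Step 4: 110 μL + 1100 μL = 1210 μL total → factor 1210/110 = 11
Overall dilution factor = 269.09 × 3.7857 × 14.091 × 11 = 1.579 × 10^5
Final = 4.00 mg/mL / 1.579 × 10^5 = 2.533 × 10^-5 mg/mL = 0.0253 μg/mL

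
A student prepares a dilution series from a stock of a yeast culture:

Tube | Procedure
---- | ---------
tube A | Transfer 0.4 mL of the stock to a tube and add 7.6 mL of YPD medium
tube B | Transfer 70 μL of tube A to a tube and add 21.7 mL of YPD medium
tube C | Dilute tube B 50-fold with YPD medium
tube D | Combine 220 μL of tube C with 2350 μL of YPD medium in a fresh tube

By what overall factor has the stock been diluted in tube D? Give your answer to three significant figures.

3.63 × 10^6

Step 1: 0.4 mL + 7.6 mL = 8 mL total → factor 8/0.4 = 20
Step 2: 70 μL + 21.7 mL = 21770 μL total → factor 21770/70 = 311
Step 3: 50-fold → factor 50
Step 4: 220 μL + 2350 μL = 2570 μL total → factor 2570/220 = 11.682
Overall dilution factor = 20 × 311 × 50 × 11.682 = 3.633 × 10^6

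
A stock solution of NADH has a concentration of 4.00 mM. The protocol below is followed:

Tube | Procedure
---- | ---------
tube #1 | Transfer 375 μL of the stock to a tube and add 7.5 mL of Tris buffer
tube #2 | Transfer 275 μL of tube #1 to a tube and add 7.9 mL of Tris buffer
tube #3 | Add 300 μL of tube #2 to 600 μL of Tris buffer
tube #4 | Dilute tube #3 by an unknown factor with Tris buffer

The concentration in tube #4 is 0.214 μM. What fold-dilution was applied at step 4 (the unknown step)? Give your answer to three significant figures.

Step 1: 375 μL + 7.5 mL = 7875 μL total → factor 7875/375 = 21
Step 2: 275 μL + 7.9 mL = 8175 μL total → factor 8175/275 = 29.727
Step 3: 300 μL + 600 μL = 900 μL total → factor 900/300 = 3
Step 4: unknown factor x
Product of known-step factors = 1872.8
Overall factor = 4.00 mM / (0.214 μM) = 18692
x = 18692 / 1872.8 = 9.98

9.98-fold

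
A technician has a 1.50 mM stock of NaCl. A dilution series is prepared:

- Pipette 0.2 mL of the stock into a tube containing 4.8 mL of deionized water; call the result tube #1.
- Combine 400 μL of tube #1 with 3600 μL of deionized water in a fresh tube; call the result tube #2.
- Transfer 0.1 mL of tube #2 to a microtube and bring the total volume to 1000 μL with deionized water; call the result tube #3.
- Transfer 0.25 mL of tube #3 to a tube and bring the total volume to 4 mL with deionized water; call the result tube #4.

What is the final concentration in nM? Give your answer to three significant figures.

37.5 nM

Step 1: 0.2 mL + 4.8 mL = 5 mL total → factor 5/0.2 = 25
Step 2: 400 μL + 3600 μL = 4000 μL total → factor 4000/400 = 10
Step 3: 0.1 mL brought to 1000 μL → factor 1/0.1 = 10
Step 4: 0.25 mL brought to 4 mL → factor 4/0.25 = 16
Overall dilution factor = 25 × 10 × 10 × 16 = 40000
Final = 1.50 mM / 40000 = 3.750 × 10^-5 mM = 37.5 nM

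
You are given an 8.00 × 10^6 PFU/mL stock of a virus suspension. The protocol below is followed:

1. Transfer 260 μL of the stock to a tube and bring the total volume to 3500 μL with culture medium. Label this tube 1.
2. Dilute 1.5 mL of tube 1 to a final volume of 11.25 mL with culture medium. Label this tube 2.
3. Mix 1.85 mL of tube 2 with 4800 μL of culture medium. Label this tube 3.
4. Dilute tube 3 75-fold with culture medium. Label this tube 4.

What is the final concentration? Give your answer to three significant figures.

Step 1: 260 μL brought to 3500 μL → factor 3500/260 = 13.462
Step 2: 1.5 mL brought to 11.25 mL → factor 11.25/1.5 = 7.5
Step 3: 1.85 mL + 4800 μL = 6.65 mL total → factor 6.65/1.85 = 3.5946
Step 4: 75-fold → factor 75
Overall dilution factor = 13.462 × 7.5 × 3.5946 × 75 = 27219
Final = 8.00 × 10^6 PFU/mL / 27219 = 294 PFU/mL

294 PFU/mL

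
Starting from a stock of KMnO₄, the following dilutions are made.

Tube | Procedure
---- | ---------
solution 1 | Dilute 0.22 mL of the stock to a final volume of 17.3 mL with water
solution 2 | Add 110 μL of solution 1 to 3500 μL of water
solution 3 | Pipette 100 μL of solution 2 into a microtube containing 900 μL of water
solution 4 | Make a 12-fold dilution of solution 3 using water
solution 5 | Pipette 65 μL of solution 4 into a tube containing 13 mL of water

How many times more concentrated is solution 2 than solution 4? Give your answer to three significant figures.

Step 1: 0.22 mL brought to 17.3 mL → factor 17.3/0.22 = 78.636
Step 2: 110 μL + 3500 μL = 3610 μL total → factor 3610/110 = 32.818
Step 3: 100 μL + 900 μL = 1000 μL total → factor 1000/100 = 10
Step 4: 12-fold → factor 12
Dilution factor to solution 2 = 2580.7; to solution 4 = 3.0968 × 10^5
[solution 2]/[solution 4] = (factor to solution 4)/(factor to solution 2) = 3.0968 × 10^5/2580.7 = 120

120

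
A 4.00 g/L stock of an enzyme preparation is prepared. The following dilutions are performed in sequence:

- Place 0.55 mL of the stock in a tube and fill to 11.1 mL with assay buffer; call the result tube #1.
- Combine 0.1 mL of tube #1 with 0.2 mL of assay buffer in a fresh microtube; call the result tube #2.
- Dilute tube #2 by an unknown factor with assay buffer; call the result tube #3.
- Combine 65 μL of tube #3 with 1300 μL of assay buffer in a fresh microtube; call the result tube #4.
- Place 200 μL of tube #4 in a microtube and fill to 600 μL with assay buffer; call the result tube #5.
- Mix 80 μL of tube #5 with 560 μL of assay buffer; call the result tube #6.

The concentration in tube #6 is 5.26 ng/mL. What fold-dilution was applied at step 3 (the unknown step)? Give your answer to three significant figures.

Step 1: 0.55 mL brought to 11.1 mL → factor 11.1/0.55 = 20.182
Step 2: 0.1 mL + 0.2 mL = 0.3 mL total → factor 0.3/0.1 = 3
Step 3: unknown factor x
Step 4: 65 μL + 1300 μL = 1365 μL total → factor 1365/65 = 21
Step 5: 200 μL brought to 600 μL → factor 600/200 = 3
Step 6: 80 μL + 560 μL = 640 μL total → factor 640/80 = 8
Product of known-step factors = 30515
Overall factor = 4.00 g/L / (5.26 ng/mL) = 7.6046 × 10^5
x = 7.6046 × 10^5 / 30515 = 24.9

24.9-fold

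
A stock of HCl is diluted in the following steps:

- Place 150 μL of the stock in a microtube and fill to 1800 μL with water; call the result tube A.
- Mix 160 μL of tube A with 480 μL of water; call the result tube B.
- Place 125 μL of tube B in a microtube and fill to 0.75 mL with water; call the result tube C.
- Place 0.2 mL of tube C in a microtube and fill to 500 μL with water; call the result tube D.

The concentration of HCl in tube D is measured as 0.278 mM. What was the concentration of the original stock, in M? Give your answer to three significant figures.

0.200 M

Step 1: 150 μL brought to 1800 μL → factor 1800/150 = 12
Step 2: 160 μL + 480 μL = 640 μL total → factor 640/160 = 4
Step 3: 125 μL brought to 0.75 mL → factor 750/125 = 6
Step 4: 0.2 mL brought to 500 μL → factor 0.5/0.2 = 2.5
Overall dilution factor = 12 × 4 × 6 × 2.5 = 720
Stock = 0.278 mM × 720 = 200.2 mM = 0.200 M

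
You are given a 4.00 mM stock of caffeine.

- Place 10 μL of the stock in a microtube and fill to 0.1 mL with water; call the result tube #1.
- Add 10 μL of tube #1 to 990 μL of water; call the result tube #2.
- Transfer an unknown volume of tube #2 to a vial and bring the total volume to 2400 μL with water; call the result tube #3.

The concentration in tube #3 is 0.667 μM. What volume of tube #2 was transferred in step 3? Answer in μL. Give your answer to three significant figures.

Step 1: 10 μL brought to 0.1 mL → factor 100/10 = 10
Step 2: 10 μL + 990 μL = 1000 μL total → factor 1000/10 = 100
Step 3: v brought to 2400 μL → factor = 2400 μL/v
Product of known-step factors = 1000
Overall factor = 4.00 mM / (0.667 μM) = 5997
Step-3 factor = 5997 / 1000 = 5.997
v = 2400 μL / 5.997 = 400 μL

400 μL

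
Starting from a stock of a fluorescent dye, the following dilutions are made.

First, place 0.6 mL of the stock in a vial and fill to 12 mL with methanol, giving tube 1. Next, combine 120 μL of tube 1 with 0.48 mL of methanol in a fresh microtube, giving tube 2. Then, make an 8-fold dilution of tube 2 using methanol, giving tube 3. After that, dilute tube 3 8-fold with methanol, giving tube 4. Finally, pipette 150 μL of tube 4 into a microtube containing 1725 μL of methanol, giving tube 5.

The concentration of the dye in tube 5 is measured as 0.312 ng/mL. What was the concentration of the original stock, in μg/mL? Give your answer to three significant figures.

Step 1: 0.6 mL brought to 12 mL → factor 12/0.6 = 20
Step 2: 120 μL + 0.48 mL = 600 μL total → factor 600/120 = 5
Step 3: 8-fold → factor 8
Step 4: 8-fold → factor 8
Step 5: 150 μL + 1725 μL = 1875 μL total → factor 1875/150 = 12.5
Overall dilution factor = 20 × 5 × 8 × 8 × 12.5 = 80000
Stock = 0.312 ng/mL × 80000 = 2.496 × 10^4 ng/mL = 25.0 μg/mL

25.0 μg/mL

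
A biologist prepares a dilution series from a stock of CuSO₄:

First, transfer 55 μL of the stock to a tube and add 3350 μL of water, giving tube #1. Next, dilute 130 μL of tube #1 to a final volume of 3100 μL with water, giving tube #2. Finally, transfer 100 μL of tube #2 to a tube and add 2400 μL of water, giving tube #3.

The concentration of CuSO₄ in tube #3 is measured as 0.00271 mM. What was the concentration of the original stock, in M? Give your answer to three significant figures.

0.100 M

Step 1: 55 μL + 3350 μL = 3405 μL total → factor 3405/55 = 61.909
Step 2: 130 μL brought to 3100 μL → factor 3100/130 = 23.846
Step 3: 100 μL + 2400 μL = 2500 μL total → factor 2500/100 = 25
Overall dilution factor = 61.909 × 23.846 × 25 = 36907
Stock = 0.00271 mM × 36907 = 100.0 mM = 0.100 M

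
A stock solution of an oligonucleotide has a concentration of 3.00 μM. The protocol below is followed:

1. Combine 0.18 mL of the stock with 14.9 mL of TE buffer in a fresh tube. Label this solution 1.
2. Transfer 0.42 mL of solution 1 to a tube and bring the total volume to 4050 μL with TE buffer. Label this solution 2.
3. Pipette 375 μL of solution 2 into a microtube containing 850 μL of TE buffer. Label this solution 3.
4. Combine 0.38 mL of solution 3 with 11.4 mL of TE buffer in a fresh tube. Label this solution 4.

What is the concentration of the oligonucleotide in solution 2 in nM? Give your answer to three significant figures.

Step 1: 0.18 mL + 14.9 mL = 15.08 mL total → factor 15.08/0.18 = 83.778
Step 2: 0.42 mL brought to 4050 μL → factor 4.05/0.42 = 9.6429
Dilution factor through solution 2 = 83.778 × 9.6429 = 807.86
[solution 2] = 3.00 μM / 807.86 = 0.003714 μM = 3.71 nM

3.71 nM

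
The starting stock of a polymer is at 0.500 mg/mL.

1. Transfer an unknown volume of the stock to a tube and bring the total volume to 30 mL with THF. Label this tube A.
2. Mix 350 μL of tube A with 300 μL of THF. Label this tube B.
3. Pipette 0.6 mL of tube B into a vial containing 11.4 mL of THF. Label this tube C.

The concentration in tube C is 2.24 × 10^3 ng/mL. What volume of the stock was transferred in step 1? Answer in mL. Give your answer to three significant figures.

Step 1: v brought to 30 mL → factor = 30 mL/v
Step 2: 350 μL + 300 μL = 650 μL total → factor 650/350 = 1.8571
Step 3: 0.6 mL + 11.4 mL = 12 mL total → factor 12/0.6 = 20
Product of known-step factors = 37.143
Overall factor = 0.500 mg/mL / (2.24 × 10^3 ng/mL) = 223.21
Step-1 factor = 223.21 / 37.143 = 6.0096
v = 30 mL / 6.0096 = 4.99 mL

4.99 mL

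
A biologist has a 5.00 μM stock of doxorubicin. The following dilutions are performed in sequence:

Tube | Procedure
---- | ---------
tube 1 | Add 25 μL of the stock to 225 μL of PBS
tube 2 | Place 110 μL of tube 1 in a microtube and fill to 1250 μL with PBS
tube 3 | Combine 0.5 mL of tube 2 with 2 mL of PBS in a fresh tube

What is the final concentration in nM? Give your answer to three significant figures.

Step 1: 25 μL + 225 μL = 250 μL total → factor 250/25 = 10
Step 2: 110 μL brought to 1250 μL → factor 1250/110 = 11.364
Step 3: 0.5 mL + 2 mL = 2.5 mL total → factor 2.5/0.5 = 5
Overall dilution factor = 10 × 11.364 × 5 = 568.18
Final = 5.00 μM / 568.18 = 0.008800 μM = 8.80 nM

8.80 nM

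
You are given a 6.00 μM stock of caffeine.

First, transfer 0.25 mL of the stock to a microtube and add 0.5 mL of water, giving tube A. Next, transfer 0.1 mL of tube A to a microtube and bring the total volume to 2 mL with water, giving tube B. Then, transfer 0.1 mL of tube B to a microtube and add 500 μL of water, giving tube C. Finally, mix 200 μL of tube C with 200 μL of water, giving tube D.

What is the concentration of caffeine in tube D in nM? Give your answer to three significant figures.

8.33 nM

Step 1: 0.25 mL + 0.5 mL = 0.75 mL total → factor 0.75/0.25 = 3
Step 2: 0.1 mL brought to 2 mL → factor 2/0.1 = 20
Step 3: 0.1 mL + 500 μL = 0.6 mL total → factor 0.6/0.1 = 6
Step 4: 200 μL + 200 μL = 400 μL total → factor 400/200 = 2
Overall dilution factor = 3 × 20 × 6 × 2 = 720
Final = 6.00 μM / 720 = 0.008333 μM = 8.33 nM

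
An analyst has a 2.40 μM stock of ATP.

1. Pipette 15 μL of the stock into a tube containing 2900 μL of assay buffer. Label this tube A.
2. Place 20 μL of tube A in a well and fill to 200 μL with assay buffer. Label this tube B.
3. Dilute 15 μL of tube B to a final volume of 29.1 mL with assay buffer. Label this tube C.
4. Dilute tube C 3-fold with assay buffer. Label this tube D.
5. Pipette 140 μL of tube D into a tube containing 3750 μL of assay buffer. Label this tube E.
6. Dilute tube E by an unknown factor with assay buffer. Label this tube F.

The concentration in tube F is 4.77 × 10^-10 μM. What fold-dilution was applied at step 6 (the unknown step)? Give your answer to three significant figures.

Step 1: 15 μL + 2900 μL = 2915 μL total → factor 2915/15 = 194.33
Step 2: 20 μL brought to 200 μL → factor 200/20 = 10
Step 3: 15 μL brought to 29.1 mL → factor 29100/15 = 1940
Step 4: 3-fold → factor 3
Step 5: 140 μL + 3750 μL = 3890 μL total → factor 3890/140 = 27.786
Step 6: unknown factor x
Product of known-step factors = 3.1426 × 10^8
Overall factor = 2.40 μM / (4.77 × 10^-10 μM) = 5.0314 × 10^9
x = 5.0314 × 10^9 / 3.1426 × 10^8 = 16.0

16.0-fold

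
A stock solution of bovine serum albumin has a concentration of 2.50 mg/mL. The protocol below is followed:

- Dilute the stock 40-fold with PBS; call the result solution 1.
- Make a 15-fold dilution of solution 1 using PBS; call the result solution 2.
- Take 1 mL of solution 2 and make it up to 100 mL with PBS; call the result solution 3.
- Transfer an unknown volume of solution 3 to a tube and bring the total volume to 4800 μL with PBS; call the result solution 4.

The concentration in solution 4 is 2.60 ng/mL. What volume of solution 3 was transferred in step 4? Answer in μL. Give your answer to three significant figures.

Step 1: 40-fold → factor 40
Step 2: 15-fold → factor 15
Step 3: 1 mL brought to 100 mL → factor 100/1 = 100
Step 4: v brought to 4800 μL → factor = 4800 μL/v
Product of known-step factors = 60000
Overall factor = 2.50 mg/mL / (2.60 ng/mL) = 9.6154 × 10^5
Step-4 factor = 9.6154 × 10^5 / 60000 = 16.026
v = 4800 μL / 16.026 = 300 μL

300 μL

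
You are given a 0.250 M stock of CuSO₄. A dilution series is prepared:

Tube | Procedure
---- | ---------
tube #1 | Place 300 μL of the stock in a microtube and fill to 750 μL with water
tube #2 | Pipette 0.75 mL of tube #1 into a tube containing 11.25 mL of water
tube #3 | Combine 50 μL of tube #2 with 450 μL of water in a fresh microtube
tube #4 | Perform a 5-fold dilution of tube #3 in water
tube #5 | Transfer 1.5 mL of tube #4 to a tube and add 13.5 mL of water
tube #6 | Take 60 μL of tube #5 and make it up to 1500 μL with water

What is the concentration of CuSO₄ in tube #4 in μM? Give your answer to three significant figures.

125 μM

Step 1: 300 μL brought to 750 μL → factor 750/300 = 2.5
Step 2: 0.75 mL + 11.25 mL = 12 mL total → factor 12/0.75 = 16
Step 3: 50 μL + 450 μL = 500 μL total → factor 500/50 = 10
Step 4: 5-fold → factor 5
Dilution factor through tube #4 = 2.5 × 16 × 10 × 5 = 2000
[tube #4] = 0.250 M / 2000 = 0.0001250 M = 125 μM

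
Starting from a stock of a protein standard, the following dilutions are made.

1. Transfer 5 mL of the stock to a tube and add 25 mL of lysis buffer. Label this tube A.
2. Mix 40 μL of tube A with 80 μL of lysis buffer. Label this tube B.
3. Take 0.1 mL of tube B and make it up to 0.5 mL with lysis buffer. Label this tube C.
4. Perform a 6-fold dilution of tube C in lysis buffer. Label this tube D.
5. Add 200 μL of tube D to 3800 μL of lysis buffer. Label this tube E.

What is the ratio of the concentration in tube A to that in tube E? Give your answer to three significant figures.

Step 1: 5 mL + 25 mL = 30 mL total → factor 30/5 = 6
Step 2: 40 μL + 80 μL = 120 μL total → factor 120/40 = 3
Step 3: 0.1 mL brought to 0.5 mL → factor 0.5/0.1 = 5
Step 4: 6-fold → factor 6
Step 5: 200 μL + 3800 μL = 4000 μL total → factor 4000/200 = 20
Dilution factor to tube A = 6; to tube E = 10800
[tube A]/[tube E] = (factor to tube E)/(factor to tube A) = 10800/6 = 1.80 × 10^3

1.80 × 10^3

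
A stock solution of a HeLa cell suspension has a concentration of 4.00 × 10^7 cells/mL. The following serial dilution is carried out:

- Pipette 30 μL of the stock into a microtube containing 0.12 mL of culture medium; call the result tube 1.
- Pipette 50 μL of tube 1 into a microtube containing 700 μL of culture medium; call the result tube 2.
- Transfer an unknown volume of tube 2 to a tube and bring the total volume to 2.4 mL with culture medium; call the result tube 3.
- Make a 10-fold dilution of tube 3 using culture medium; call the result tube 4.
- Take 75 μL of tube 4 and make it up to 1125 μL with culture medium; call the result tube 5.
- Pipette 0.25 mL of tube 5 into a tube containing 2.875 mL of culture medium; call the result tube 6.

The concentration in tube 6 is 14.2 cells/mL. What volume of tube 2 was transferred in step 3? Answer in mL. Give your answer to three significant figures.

0.120 mL

Step 1: 30 μL + 0.12 mL = 150 μL total → factor 150/30 = 5
Step 2: 50 μL + 700 μL = 750 μL total → factor 750/50 = 15
Step 3: v brought to 2.4 mL → factor = 2.4 mL/v
Step 4: 10-fold → factor 10
Step 5: 75 μL brought to 1125 μL → factor 1125/75 = 15
Step 6: 0.25 mL + 2.875 mL = 3.125 mL total → factor 3.125/0.25 = 12.5
Product of known-step factors = 1.4062 × 10^5
Overall factor = 4.00 × 10^7 cells/mL / (14.2 cells/mL) = 2.8169 × 10^6
Step-3 factor = 2.8169 × 10^6 / 1.4062 × 10^5 = 20.031
v = 2.4 mL / 20.031 = 0.120 mL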